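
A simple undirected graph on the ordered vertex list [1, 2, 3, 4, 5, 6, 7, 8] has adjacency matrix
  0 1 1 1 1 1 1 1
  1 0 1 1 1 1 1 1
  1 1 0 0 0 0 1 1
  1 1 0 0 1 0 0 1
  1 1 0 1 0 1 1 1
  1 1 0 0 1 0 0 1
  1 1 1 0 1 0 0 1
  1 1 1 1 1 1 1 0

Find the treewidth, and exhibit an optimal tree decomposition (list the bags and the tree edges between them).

The largest bag has 5 vertices, giving width 4; this decomposition certifies tw(G) ≤ 4. For the lower bound, the 5 vertices {1, 2, 3, 7, 8} are pairwise adjacent, and any tree decomposition puts a clique entirely inside one bag — forcing width ≥ 4. Hence tw(G) = 4 exactly.

Treewidth 4.
One such decomposition:
Bags: B1 = {1, 2, 5, 7, 8}  B2 = {1, 2, 5, 6, 8}  B3 = {1, 2, 4, 5, 8}  B4 = {1, 2, 3, 7, 8}
Tree: B1–B2, B2–B3, B1–B4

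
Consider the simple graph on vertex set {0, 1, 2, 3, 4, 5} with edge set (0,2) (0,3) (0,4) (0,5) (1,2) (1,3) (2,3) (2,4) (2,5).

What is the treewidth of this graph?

A width-2 tree decomposition is:
Bags: B1 = {0, 2, 4}  B2 = {0, 2, 5}  B3 = {0, 2, 3}  B4 = {1, 2, 3}
Tree: B1–B2, B1–B3, B3–B4
Each bag holds 3 vertices, so the decomposition has width 2, which upper-bounds the treewidth. Conversely, {0, 2, 3} is a clique of size 3, and the vertices of any clique must share a bag in every tree decomposition; so some bag has ≥ 3 vertices and tw(G) ≥ 2. Therefore the treewidth is 2.

2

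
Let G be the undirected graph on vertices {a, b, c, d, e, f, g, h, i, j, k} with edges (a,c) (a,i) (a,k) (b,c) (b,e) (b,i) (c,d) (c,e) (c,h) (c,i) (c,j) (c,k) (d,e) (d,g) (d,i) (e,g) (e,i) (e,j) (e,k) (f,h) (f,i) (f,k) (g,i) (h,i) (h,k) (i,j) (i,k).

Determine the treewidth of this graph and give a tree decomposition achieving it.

The largest bag has 4 vertices, giving width 3; this decomposition certifies tw(G) ≤ 3. On the other hand G contains the 4-clique {d, e, g, i}. A clique must lie in a single bag of any decomposition, so no decomposition can have width below 3. Combining the bounds, tw(G) = 3.

Treewidth 3.
One such decomposition:
Bags: B1 = {c, e, i, k}  B2 = {c, d, e, i}  B3 = {c, e, i, j}  B4 = {c, h, i, k}  B5 = {b, c, e, i}  B6 = {a, c, i, k}  B7 = {d, e, g, i}  B8 = {f, h, i, k}
Tree: B1–B2, B2–B3, B1–B4, B2–B5, B4–B6, B2–B7, B4–B8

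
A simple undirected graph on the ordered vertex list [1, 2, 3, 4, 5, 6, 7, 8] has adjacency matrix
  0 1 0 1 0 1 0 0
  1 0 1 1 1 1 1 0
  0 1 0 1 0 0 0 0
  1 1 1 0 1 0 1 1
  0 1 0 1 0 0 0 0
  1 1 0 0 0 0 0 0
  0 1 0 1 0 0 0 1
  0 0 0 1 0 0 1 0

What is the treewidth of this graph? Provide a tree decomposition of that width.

Treewidth 2.
Bags: B1 = {2, 4, 7}  B2 = {2, 4, 5}  B3 = {1, 2, 4}  B4 = {1, 2, 6}  B5 = {2, 3, 4}  B6 = {4, 7, 8}
Tree: B1–B2, B1–B3, B3–B4, B1–B5, B1–B6

Each bag holds 3 vertices, so the decomposition has width 2, which upper-bounds the treewidth. For the lower bound, the 3 vertices {4, 7, 8} are pairwise adjacent, and any tree decomposition puts a clique entirely inside one bag — forcing width ≥ 2. The upper and lower bounds meet at 2, so that is the treewidth.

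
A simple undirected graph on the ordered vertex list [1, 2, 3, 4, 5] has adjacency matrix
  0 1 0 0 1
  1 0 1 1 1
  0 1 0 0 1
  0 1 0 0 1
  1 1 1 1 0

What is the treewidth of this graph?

A width-2 tree decomposition is:
Bags: B1 = {2, 3, 5}  B2 = {2, 4, 5}  B3 = {1, 2, 5}
Tree: B1–B2, B2–B3
The largest bag has 3 vertices, giving width 2; this decomposition certifies tw(G) ≤ 2. On the other hand G contains the 3-clique {1, 2, 5}. A clique must lie in a single bag of any decomposition, so no decomposition can have width below 2. Combining the bounds, tw(G) = 2.

2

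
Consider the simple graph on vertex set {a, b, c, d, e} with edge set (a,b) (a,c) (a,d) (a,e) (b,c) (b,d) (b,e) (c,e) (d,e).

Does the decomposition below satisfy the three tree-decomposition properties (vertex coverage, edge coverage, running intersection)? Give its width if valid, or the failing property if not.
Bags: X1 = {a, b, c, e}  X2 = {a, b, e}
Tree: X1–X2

No — vertex d appears in no bag.

A tree decomposition must satisfy three properties: every vertex lies in some bag; for every edge, both endpoints lie together in some bag; and for every vertex, the bags containing it form a connected subtree. Here vertex d appears in no bag, so the decomposition is invalid.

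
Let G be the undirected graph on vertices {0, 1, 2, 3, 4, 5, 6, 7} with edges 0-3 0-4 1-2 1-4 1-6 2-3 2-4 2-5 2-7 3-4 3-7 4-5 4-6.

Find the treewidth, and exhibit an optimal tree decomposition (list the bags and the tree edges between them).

Treewidth 2.
One optimal decomposition is:
Bags: B1 = {1, 2, 4}  B2 = {2, 3, 4}  B3 = {2, 4, 5}  B4 = {2, 3, 7}  B5 = {1, 4, 6}  B6 = {0, 3, 4}
Tree: B1–B2, B1–B3, B2–B4, B1–B5, B2–B6

Every bag has size at most 3, so the width is 3 − 1 = 2 and tw(G) ≤ 2. On the other hand G contains the 3-clique {0, 3, 4}. A clique must lie in a single bag of any decomposition, so no decomposition can have width below 2. Combining the bounds, tw(G) = 2.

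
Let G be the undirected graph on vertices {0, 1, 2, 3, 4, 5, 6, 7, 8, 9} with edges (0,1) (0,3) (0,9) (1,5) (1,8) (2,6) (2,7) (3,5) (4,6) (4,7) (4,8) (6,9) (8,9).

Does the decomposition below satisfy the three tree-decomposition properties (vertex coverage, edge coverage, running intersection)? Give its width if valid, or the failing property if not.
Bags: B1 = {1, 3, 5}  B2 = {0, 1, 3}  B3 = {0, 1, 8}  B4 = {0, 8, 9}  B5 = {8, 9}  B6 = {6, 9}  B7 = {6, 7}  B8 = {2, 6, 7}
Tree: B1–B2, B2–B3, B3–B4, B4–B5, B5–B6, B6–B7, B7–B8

No — vertex 4 appears in no bag.

A tree decomposition must satisfy three properties: every vertex lies in some bag; for every edge, both endpoints lie together in some bag; and for every vertex, the bags containing it form a connected subtree. Here vertex 4 appears in no bag, so the decomposition is invalid.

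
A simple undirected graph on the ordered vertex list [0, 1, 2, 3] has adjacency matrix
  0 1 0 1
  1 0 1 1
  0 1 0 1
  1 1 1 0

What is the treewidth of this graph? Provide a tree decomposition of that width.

Treewidth 2.
One such decomposition:
Bags: B1 = {1, 2, 3}  B2 = {0, 1, 3}
Tree: B1–B2

Every bag has size at most 3, so the width is 3 − 1 = 2 and tw(G) ≤ 2. Conversely, {0, 1, 3} is a clique of size 3, and the vertices of any clique must share a bag in every tree decomposition; so some bag has ≥ 3 vertices and tw(G) ≥ 2. Combining the bounds, tw(G) = 2.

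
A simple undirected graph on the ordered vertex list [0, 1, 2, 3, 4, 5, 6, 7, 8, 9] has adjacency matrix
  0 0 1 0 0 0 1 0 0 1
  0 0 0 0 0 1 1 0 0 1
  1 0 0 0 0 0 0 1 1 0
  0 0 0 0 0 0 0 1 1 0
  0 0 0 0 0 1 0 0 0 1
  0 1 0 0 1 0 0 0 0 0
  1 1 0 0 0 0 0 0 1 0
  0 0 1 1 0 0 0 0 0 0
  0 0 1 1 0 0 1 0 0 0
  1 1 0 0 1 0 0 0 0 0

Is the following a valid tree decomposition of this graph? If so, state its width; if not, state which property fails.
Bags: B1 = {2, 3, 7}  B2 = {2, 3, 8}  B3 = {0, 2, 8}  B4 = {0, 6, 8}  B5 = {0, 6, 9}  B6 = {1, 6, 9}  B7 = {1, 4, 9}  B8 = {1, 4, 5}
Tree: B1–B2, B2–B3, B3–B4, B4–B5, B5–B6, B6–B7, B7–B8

Yes; width 2.

Vertex coverage: the bags together contain {0, 1, 2, 3, 4, 5, 6, 7, 8, 9}, the full vertex set. Edge coverage: each edge of G has both endpoints in at least one bag. Running intersection: for every vertex, the bags containing it form a connected subtree. All three properties hold, so this is a valid tree decomposition of width max|bag| − 1 = 2, and hence tw(G) ≤ 2.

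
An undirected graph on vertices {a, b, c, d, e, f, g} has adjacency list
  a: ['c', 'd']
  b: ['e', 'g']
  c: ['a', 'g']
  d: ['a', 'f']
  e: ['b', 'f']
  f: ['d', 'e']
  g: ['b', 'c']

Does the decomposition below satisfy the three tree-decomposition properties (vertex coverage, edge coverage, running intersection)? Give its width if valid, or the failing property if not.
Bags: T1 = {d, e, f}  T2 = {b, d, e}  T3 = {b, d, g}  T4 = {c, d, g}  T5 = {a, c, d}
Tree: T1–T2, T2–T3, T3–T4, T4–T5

Checking the three conditions: (i) the bags cover all of {a, b, c, d, e, f, g}; (ii) for each edge, some bag contains both endpoints; (iii) the bags containing any fixed vertex form a subtree. All hold, so the decomposition is valid with width 3 − 1 = 2.

Yes; width 2.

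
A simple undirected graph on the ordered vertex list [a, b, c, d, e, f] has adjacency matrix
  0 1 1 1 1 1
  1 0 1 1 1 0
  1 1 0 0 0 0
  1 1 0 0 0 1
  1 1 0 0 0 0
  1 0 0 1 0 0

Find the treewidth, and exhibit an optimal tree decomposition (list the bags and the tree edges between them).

Every bag has size at most 3, so the width is 3 − 1 = 2 and tw(G) ≤ 2. On the other hand G contains the 3-clique {a, d, f}. A clique must lie in a single bag of any decomposition, so no decomposition can have width below 2. The upper and lower bounds meet at 2, so that is the treewidth.

Treewidth 2.
One optimal decomposition is:
Bags: B1 = {a, b, d}  B2 = {a, d, f}  B3 = {a, b, c}  B4 = {a, b, e}
Tree: B1–B2, B1–B3, B1–B4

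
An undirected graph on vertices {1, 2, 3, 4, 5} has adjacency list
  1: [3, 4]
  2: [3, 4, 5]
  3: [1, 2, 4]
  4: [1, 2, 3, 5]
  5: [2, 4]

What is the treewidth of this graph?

A width-2 tree decomposition is:
Bags: B1 = {2, 3, 4}  B2 = {2, 4, 5}  B3 = {1, 3, 4}
Tree: B1–B2, B1–B3
The largest bag has 3 vertices, giving width 2; this decomposition certifies tw(G) ≤ 2. On the other hand G contains the 3-clique {1, 3, 4}. A clique must lie in a single bag of any decomposition, so no decomposition can have width below 2. Combining the bounds, tw(G) = 2.

2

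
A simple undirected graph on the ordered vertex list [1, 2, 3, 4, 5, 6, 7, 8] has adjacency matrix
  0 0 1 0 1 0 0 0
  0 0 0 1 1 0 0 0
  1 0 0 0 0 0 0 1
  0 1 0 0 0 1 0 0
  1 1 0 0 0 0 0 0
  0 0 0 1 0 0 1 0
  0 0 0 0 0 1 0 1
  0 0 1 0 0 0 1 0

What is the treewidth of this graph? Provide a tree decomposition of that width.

Each bag holds 3 vertices, so the decomposition has width 2, which upper-bounds the treewidth. Since 8–3–1–5–2–4–6–7–8 is a cycle in G, G is not acyclic. Forests are exactly the graphs of treewidth ≤ 1, so tw(G) ≥ 2. Combining the bounds, tw(G) = 2.

Treewidth 2.
Bags: B1 = {1, 3, 8}  B2 = {1, 5, 8}  B3 = {2, 5, 8}  B4 = {2, 4, 8}  B5 = {4, 6, 8}  B6 = {6, 7, 8}
Tree: B1–B2, B2–B3, B3–B4, B4–B5, B5–B6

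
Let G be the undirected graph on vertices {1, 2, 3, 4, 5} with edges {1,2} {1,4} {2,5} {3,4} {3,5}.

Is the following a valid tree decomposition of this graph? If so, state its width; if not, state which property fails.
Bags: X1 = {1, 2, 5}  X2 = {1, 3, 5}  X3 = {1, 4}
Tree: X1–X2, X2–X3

A tree decomposition must satisfy three properties: every vertex lies in some bag; for every edge, both endpoints lie together in some bag; and for every vertex, the bags containing it form a connected subtree. Here edge (3,4) lies in no bag, so the decomposition is invalid.

No — edge (3,4) lies in no bag.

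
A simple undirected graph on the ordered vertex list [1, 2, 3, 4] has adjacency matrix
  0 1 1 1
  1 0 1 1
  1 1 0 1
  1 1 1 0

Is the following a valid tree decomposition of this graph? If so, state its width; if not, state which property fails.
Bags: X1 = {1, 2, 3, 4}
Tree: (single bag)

Yes; width 3.

Vertex coverage: the bags together contain {1, 2, 3, 4}, the full vertex set. Edge coverage: each edge of G has both endpoints in at least one bag. Running intersection: for every vertex, the bags containing it form a connected subtree. All three properties hold, so this is a valid tree decomposition of width max|bag| − 1 = 3, and hence tw(G) ≤ 3.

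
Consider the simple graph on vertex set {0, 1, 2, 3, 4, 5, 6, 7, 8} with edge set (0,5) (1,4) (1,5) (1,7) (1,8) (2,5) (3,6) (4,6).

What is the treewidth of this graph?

1

A width-1 tree decomposition is:
Bags: B1 = {1, 8}  B2 = {1, 5}  B3 = {1, 4}  B4 = {1, 7}  B5 = {4, 6}  B6 = {0, 5}  B7 = {2, 5}  B8 = {3, 6}
Tree: B1–B2, B2–B3, B3–B4, B3–B5, B2–B6, B2–B7, B5–B8
The largest bag has 2 vertices, giving width 1; this decomposition certifies tw(G) ≤ 1. G has an edge, so its treewidth is at least 1. The upper and lower bounds meet at 1, so that is the treewidth.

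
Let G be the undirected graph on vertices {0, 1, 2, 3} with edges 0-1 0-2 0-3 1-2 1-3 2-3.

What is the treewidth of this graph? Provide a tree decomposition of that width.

Treewidth 3.
Bags: B1 = {0, 1, 2, 3}
Tree: (single bag)

With just one bag of size 4, the width is 4 − 1 = 3, so tw(G) ≤ 3. For the lower bound, the 4 vertices {0, 1, 2, 3} are pairwise adjacent, and any tree decomposition puts a clique entirely inside one bag — forcing width ≥ 3. Hence tw(G) = 3 exactly.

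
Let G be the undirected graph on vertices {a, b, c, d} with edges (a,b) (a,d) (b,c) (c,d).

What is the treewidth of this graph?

A width-2 tree decomposition is:
Bags: B1 = {b, c, d}  B2 = {a, b, d}
Tree: B1–B2
The largest bag has 3 vertices, giving width 2; this decomposition certifies tw(G) ≤ 2. For the lower bound, G contains the cycle d–c–b–a–d, so G is not a forest; only forests have treewidth ≤ 1, hence tw(G) ≥ 2. Therefore the treewidth is 2.

2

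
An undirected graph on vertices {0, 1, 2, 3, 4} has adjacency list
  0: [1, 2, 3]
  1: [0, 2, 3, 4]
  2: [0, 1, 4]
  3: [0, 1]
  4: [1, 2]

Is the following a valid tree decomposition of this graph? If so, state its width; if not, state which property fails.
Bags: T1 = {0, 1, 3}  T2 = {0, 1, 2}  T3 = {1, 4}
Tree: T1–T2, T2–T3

No — edge (2,4) lies in no bag.

A tree decomposition must satisfy three properties: every vertex lies in some bag; for every edge, both endpoints lie together in some bag; and for every vertex, the bags containing it form a connected subtree. Here edge (2,4) lies in no bag, so the decomposition is invalid.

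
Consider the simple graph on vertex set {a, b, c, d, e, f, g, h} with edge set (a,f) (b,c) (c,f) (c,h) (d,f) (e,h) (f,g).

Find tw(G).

1

A width-1 tree decomposition is:
Bags: B1 = {c, h}  B2 = {b, c}  B3 = {e, h}  B4 = {c, f}  B5 = {d, f}  B6 = {a, f}  B7 = {f, g}
Tree: B1–B2, B1–B3, B1–B4, B4–B5, B4–B6, B6–B7
The largest bag has 2 vertices, giving width 1; this decomposition certifies tw(G) ≤ 1. Since G has at least one edge (e.g. c–h), it is not an edgeless graph, so tw(G) ≥ 1. Hence tw(G) = 1 exactly.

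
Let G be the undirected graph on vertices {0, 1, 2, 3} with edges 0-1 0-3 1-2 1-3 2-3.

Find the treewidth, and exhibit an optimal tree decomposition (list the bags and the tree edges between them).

The largest bag has 3 vertices, giving width 2; this decomposition certifies tw(G) ≤ 2. On the other hand G contains the 3-clique {0, 1, 3}. A clique must lie in a single bag of any decomposition, so no decomposition can have width below 2. Hence tw(G) = 2 exactly.

Treewidth 2.
One optimal decomposition is:
Bags: B1 = {1, 2, 3}  B2 = {0, 1, 3}
Tree: B1–B2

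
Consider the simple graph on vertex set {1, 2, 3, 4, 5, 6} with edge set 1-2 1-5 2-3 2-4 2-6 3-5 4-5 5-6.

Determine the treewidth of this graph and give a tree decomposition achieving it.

The largest bag has 3 vertices, giving width 2; this decomposition certifies tw(G) ≤ 2. Since 5–4–2–3–5 is a cycle in G, G is not acyclic. Forests are exactly the graphs of treewidth ≤ 1, so tw(G) ≥ 2. Hence tw(G) = 2 exactly.

Treewidth 2.
Bags: B1 = {2, 4, 5}  B2 = {2, 3, 5}  B3 = {2, 5, 6}  B4 = {1, 2, 5}
Tree: B1–B2, B2–B3, B3–B4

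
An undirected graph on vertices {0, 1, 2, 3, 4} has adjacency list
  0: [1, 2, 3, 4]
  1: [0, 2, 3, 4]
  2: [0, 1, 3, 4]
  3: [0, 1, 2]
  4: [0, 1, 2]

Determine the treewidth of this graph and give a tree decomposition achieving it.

Treewidth 3.
One such decomposition:
Bags: B1 = {0, 1, 2, 4}  B2 = {0, 1, 2, 3}
Tree: B1–B2

The largest bag has 4 vertices, giving width 3; this decomposition certifies tw(G) ≤ 3. On the other hand G contains the 4-clique {0, 1, 2, 3}. A clique must lie in a single bag of any decomposition, so no decomposition can have width below 3. Therefore the treewidth is 3.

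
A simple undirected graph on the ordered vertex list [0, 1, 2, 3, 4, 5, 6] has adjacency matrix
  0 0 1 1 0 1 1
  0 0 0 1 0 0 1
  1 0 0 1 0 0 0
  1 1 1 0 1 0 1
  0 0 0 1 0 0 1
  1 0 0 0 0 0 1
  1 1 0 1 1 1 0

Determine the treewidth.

2

A width-2 tree decomposition is:
Bags: B1 = {0, 3, 6}  B2 = {1, 3, 6}  B3 = {0, 5, 6}  B4 = {3, 4, 6}  B5 = {0, 2, 3}
Tree: B1–B2, B1–B3, B2–B4, B1–B5
Each bag holds 3 vertices, so the decomposition has width 2, which upper-bounds the treewidth. For the lower bound, the 3 vertices {0, 2, 3} are pairwise adjacent, and any tree decomposition puts a clique entirely inside one bag — forcing width ≥ 2. Hence tw(G) = 2 exactly.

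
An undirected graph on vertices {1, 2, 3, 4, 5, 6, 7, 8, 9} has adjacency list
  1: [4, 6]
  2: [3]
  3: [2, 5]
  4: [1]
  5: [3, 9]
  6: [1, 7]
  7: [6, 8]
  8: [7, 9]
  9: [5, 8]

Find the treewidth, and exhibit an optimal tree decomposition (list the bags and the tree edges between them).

Each bag holds 2 vertices, so the decomposition has width 1, which upper-bounds the treewidth. G has an edge, so its treewidth is at least 1. Therefore the treewidth is 1.

Treewidth 1.
One such decomposition:
Bags: B1 = {2, 3}  B2 = {3, 5}  B3 = {5, 9}  B4 = {8, 9}  B5 = {7, 8}  B6 = {6, 7}  B7 = {1, 6}  B8 = {1, 4}
Tree: B1–B2, B2–B3, B3–B4, B4–B5, B5–B6, B6–B7, B7–B8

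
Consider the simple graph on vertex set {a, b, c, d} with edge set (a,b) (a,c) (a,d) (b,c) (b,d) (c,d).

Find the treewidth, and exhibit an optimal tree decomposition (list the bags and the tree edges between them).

With just one bag of size 4, the width is 4 − 1 = 3, so tw(G) ≤ 3. Conversely, {a, b, c, d} is a clique of size 4, and the vertices of any clique must share a bag in every tree decomposition; so some bag has ≥ 4 vertices and tw(G) ≥ 3. The upper and lower bounds meet at 3, so that is the treewidth.

Treewidth 3.
Bags: B1 = {a, b, c, d}
Tree: (single bag)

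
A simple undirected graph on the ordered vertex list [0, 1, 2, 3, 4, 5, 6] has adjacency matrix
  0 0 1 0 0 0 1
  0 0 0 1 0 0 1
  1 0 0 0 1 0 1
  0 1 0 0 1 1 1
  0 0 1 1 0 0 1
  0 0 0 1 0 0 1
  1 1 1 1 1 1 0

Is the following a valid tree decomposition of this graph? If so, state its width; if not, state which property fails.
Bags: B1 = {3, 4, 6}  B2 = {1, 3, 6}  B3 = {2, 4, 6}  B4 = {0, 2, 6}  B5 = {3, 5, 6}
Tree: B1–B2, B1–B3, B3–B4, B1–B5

Yes; width 2.

Vertex coverage: the bags together contain {0, 1, 2, 3, 4, 5, 6}, the full vertex set. Edge coverage: each edge of G has both endpoints in at least one bag. Running intersection: for every vertex, the bags containing it form a connected subtree. All three properties hold, so this is a valid tree decomposition of width max|bag| − 1 = 2, and hence tw(G) ≤ 2.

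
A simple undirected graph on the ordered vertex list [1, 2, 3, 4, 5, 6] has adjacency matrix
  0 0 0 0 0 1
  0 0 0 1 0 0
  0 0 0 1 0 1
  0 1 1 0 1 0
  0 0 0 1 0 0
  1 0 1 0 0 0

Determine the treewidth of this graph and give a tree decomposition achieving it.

Every bag has size at most 2, so the width is 2 − 1 = 1 and tw(G) ≤ 1. Any graph with an edge has treewidth ≥ 1, and G has the edge 3–4. Therefore the treewidth is 1.

Treewidth 1.
Bags: B1 = {3, 4}  B2 = {3, 6}  B3 = {1, 6}  B4 = {4, 5}  B5 = {2, 4}
Tree: B1–B2, B2–B3, B1–B4, B1–B5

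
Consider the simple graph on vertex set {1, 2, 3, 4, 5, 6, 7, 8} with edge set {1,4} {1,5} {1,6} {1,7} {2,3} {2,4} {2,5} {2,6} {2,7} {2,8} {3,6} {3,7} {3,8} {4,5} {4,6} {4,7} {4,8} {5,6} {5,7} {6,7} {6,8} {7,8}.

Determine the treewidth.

A width-4 tree decomposition is:
Bags: B1 = {2, 4, 5, 6, 7}  B2 = {1, 4, 5, 6, 7}  B3 = {2, 4, 6, 7, 8}  B4 = {2, 3, 6, 7, 8}
Tree: B1–B2, B1–B3, B3–B4
Each bag holds 5 vertices, so the decomposition has width 4, which upper-bounds the treewidth. Conversely, {1, 4, 5, 6, 7} is a clique of size 5, and the vertices of any clique must share a bag in every tree decomposition; so some bag has ≥ 5 vertices and tw(G) ≥ 4. Hence tw(G) = 4 exactly.

4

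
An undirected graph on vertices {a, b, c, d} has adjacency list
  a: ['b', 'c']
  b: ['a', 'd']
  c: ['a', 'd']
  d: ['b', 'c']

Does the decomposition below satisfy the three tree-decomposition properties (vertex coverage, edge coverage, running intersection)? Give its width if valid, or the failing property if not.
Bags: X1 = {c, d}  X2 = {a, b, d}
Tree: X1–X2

No — edge (a,c) lies in no bag.

A tree decomposition must satisfy three properties: every vertex lies in some bag; for every edge, both endpoints lie together in some bag; and for every vertex, the bags containing it form a connected subtree. Here edge (a,c) lies in no bag, so the decomposition is invalid.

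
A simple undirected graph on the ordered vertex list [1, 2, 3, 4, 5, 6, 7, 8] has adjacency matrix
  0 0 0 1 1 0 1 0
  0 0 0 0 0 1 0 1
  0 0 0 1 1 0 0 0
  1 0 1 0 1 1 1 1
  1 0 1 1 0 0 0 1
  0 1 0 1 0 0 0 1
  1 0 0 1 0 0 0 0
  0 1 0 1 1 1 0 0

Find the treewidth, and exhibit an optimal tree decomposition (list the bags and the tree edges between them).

Every bag has size at most 3, so the width is 3 − 1 = 2 and tw(G) ≤ 2. On the other hand G contains the 3-clique {2, 6, 8}. A clique must lie in a single bag of any decomposition, so no decomposition can have width below 2. Hence tw(G) = 2 exactly.

Treewidth 2.
One optimal decomposition is:
Bags: B1 = {4, 6, 8}  B2 = {4, 5, 8}  B3 = {3, 4, 5}  B4 = {2, 6, 8}  B5 = {1, 4, 5}  B6 = {1, 4, 7}
Tree: B1–B2, B2–B3, B1–B4, B3–B5, B5–B6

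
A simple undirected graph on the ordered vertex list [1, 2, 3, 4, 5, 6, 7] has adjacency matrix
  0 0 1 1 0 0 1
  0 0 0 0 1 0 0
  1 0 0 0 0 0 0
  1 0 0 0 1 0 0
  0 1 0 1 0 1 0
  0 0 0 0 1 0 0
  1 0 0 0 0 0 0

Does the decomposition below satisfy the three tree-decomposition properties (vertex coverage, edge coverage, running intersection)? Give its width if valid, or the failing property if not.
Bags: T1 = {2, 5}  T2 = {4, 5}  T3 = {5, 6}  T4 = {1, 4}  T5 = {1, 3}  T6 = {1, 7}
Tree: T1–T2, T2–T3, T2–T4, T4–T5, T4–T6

Vertex coverage: the bags together contain {1, 2, 3, 4, 5, 6, 7}, the full vertex set. Edge coverage: each edge of G has both endpoints in at least one bag. Running intersection: for every vertex, the bags containing it form a connected subtree. All three properties hold, so this is a valid tree decomposition of width max|bag| − 1 = 1, and hence tw(G) ≤ 1.

Yes; width 1.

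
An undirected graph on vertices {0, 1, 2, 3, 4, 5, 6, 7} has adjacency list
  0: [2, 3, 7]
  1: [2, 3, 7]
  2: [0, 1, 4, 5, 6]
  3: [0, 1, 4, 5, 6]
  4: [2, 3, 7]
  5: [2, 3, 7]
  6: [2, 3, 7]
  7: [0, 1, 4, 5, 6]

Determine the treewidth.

A width-3 tree decomposition is:
Bags: B1 = {2, 3, 5, 7}  B2 = {2, 3, 4, 7}  B3 = {2, 3, 6, 7}  B4 = {0, 2, 3, 7}  B5 = {1, 2, 3, 7}
Tree: B1–B2, B2–B3, B3–B4, B4–B5
Every bag has size at most 4, so the width is 4 − 1 = 3 and tw(G) ≤ 3. For the lower bound: the 4 vertex sets {2,5}, {3,4}, {7}, {6} are disjoint, each induces a connected subgraph, and every pair is joined by at least one edge of G. Contracting each set to a single vertex therefore yields K_{4} as a minor, and since treewidth is minor-monotone, tw(G) ≥ tw(K_{4}) = 3. The upper and lower bounds meet at 3, so that is the treewidth.

3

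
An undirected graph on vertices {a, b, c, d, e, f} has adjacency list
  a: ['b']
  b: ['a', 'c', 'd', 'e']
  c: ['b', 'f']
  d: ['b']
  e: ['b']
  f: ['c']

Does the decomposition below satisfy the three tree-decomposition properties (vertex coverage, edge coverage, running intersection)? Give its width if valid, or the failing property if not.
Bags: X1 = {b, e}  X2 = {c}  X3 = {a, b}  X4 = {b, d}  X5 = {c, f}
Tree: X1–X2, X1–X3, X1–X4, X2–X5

No — edge (b,c) lies in no bag.

A tree decomposition must satisfy three properties: every vertex lies in some bag; for every edge, both endpoints lie together in some bag; and for every vertex, the bags containing it form a connected subtree. Here edge (b,c) lies in no bag, so the decomposition is invalid.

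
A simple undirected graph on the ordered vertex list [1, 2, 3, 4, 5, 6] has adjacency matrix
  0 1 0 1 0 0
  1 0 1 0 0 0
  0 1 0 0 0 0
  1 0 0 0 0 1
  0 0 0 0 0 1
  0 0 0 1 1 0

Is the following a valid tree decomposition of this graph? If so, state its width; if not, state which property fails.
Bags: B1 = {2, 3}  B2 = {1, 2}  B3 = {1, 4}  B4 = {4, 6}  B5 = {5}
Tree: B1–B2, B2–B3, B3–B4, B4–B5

A tree decomposition must satisfy three properties: every vertex lies in some bag; for every edge, both endpoints lie together in some bag; and for every vertex, the bags containing it form a connected subtree. Here edge (6,5) lies in no bag, so the decomposition is invalid.

No — edge (6,5) lies in no bag.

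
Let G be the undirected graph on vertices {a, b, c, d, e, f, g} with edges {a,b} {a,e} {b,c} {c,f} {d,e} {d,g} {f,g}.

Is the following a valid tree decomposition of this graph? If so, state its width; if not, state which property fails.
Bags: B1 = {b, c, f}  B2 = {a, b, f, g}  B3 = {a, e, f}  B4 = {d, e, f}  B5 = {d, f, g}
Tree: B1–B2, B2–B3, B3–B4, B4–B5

A tree decomposition must satisfy three properties: every vertex lies in some bag; for every edge, both endpoints lie together in some bag; and for every vertex, the bags containing it form a connected subtree. Here bags containing vertex g are not connected in the tree, so the decomposition is invalid.

No — bags containing vertex g are not connected in the tree.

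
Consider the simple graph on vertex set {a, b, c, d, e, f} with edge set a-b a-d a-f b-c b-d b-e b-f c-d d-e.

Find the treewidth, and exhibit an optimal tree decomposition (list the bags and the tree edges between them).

Each bag holds 3 vertices, so the decomposition has width 2, which upper-bounds the treewidth. Conversely, {b, d, e} is a clique of size 3, and the vertices of any clique must share a bag in every tree decomposition; so some bag has ≥ 3 vertices and tw(G) ≥ 2. Hence tw(G) = 2 exactly.

Treewidth 2.
One optimal decomposition is:
Bags: B1 = {a, b, d}  B2 = {b, d, e}  B3 = {a, b, f}  B4 = {b, c, d}
Tree: B1–B2, B1–B3, B1–B4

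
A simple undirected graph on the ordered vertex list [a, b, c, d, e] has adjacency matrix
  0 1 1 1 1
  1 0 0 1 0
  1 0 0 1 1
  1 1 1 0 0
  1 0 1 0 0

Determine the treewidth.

A width-2 tree decomposition is:
Bags: B1 = {a, c, e}  B2 = {a, c, d}  B3 = {a, b, d}
Tree: B1–B2, B2–B3
Each bag holds 3 vertices, so the decomposition has width 2, which upper-bounds the treewidth. Conversely, {a, c, d} is a clique of size 3, and the vertices of any clique must share a bag in every tree decomposition; so some bag has ≥ 3 vertices and tw(G) ≥ 2. Therefore the treewidth is 2.

2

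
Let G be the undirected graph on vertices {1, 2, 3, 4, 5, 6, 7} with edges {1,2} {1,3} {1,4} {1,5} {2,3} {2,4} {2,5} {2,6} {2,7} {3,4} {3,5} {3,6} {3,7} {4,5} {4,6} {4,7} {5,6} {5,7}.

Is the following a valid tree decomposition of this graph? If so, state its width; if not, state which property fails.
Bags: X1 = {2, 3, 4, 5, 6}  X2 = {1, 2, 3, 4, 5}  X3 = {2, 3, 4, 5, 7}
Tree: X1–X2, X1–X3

Vertex coverage: the bags together contain {1, 2, 3, 4, 5, 6, 7}, the full vertex set. Edge coverage: each edge of G has both endpoints in at least one bag. Running intersection: for every vertex, the bags containing it form a connected subtree. All three properties hold, so this is a valid tree decomposition of width max|bag| − 1 = 4, and hence tw(G) ≤ 4.

Yes; width 4.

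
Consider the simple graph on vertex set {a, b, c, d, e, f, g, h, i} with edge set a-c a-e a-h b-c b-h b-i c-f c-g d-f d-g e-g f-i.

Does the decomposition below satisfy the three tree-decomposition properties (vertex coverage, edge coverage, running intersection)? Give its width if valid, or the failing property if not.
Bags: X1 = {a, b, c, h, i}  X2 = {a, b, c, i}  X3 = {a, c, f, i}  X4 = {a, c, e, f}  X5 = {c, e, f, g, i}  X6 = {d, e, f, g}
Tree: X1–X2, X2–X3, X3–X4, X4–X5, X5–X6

A tree decomposition must satisfy three properties: every vertex lies in some bag; for every edge, both endpoints lie together in some bag; and for every vertex, the bags containing it form a connected subtree. Here bags containing vertex i are not connected in the tree, so the decomposition is invalid.

No — bags containing vertex i are not connected in the tree.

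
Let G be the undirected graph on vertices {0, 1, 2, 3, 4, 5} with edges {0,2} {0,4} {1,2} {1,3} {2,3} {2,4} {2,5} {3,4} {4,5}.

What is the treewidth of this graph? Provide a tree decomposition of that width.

Every bag has size at most 3, so the width is 3 − 1 = 2 and tw(G) ≤ 2. On the other hand G contains the 3-clique {1, 2, 3}. A clique must lie in a single bag of any decomposition, so no decomposition can have width below 2. The upper and lower bounds meet at 2, so that is the treewidth.

Treewidth 2.
One optimal decomposition is:
Bags: B1 = {2, 3, 4}  B2 = {2, 4, 5}  B3 = {1, 2, 3}  B4 = {0, 2, 4}
Tree: B1–B2, B1–B3, B1–B4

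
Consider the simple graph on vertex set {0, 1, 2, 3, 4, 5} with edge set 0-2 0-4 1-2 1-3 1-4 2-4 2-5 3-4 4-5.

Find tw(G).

2

A width-2 tree decomposition is:
Bags: B1 = {0, 2, 4}  B2 = {2, 4, 5}  B3 = {1, 2, 4}  B4 = {1, 3, 4}
Tree: B1–B2, B2–B3, B3–B4
Every bag has size at most 3, so the width is 3 − 1 = 2 and tw(G) ≤ 2. For the lower bound, the 3 vertices {0, 2, 4} are pairwise adjacent, and any tree decomposition puts a clique entirely inside one bag — forcing width ≥ 2. Combining the bounds, tw(G) = 2.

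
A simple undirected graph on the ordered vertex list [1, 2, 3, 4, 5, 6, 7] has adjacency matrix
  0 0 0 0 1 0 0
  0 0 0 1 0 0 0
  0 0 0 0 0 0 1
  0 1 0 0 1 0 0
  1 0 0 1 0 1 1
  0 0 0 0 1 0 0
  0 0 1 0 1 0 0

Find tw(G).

1

A width-1 tree decomposition is:
Bags: B1 = {5, 6}  B2 = {5, 7}  B3 = {3, 7}  B4 = {1, 5}  B5 = {4, 5}  B6 = {2, 4}
Tree: B1–B2, B2–B3, B2–B4, B1–B5, B5–B6
Every bag has size at most 2, so the width is 2 − 1 = 1 and tw(G) ≤ 1. Since G has at least one edge (e.g. 6–5), it is not an edgeless graph, so tw(G) ≥ 1. The upper and lower bounds meet at 1, so that is the treewidth.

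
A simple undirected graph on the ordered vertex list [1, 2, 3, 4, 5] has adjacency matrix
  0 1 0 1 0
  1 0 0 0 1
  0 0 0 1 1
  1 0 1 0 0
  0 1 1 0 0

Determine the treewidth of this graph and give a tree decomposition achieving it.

The largest bag has 3 vertices, giving width 2; this decomposition certifies tw(G) ≤ 2. Since 5–2–1–4–3–5 is a cycle in G, G is not acyclic. Forests are exactly the graphs of treewidth ≤ 1, so tw(G) ≥ 2. Hence tw(G) = 2 exactly.

Treewidth 2.
One optimal decomposition is:
Bags: B1 = {1, 2, 5}  B2 = {1, 4, 5}  B3 = {3, 4, 5}
Tree: B1–B2, B2–B3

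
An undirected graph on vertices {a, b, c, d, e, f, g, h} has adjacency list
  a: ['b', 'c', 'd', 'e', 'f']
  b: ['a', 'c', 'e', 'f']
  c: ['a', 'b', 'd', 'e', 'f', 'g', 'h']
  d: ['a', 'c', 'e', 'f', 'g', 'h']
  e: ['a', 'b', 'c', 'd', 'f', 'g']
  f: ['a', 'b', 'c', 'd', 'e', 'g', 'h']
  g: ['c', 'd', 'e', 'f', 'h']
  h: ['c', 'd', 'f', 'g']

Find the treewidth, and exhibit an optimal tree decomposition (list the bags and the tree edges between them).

Every bag has size at most 5, so the width is 5 − 1 = 4 and tw(G) ≤ 4. For the lower bound, the 5 vertices {c, d, e, f, g} are pairwise adjacent, and any tree decomposition puts a clique entirely inside one bag — forcing width ≥ 4. Hence tw(G) = 4 exactly.

Treewidth 4.
Bags: B1 = {a, c, d, e, f}  B2 = {c, d, e, f, g}  B3 = {c, d, f, g, h}  B4 = {a, b, c, e, f}
Tree: B1–B2, B2–B3, B1–B4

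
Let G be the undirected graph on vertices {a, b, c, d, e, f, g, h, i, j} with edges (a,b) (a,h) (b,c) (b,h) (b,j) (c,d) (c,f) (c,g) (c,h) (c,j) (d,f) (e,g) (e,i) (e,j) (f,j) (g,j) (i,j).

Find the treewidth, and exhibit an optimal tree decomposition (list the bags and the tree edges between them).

Each bag holds 3 vertices, so the decomposition has width 2, which upper-bounds the treewidth. For the lower bound, the 3 vertices {e, g, j} are pairwise adjacent, and any tree decomposition puts a clique entirely inside one bag — forcing width ≥ 2. Combining the bounds, tw(G) = 2.

Treewidth 2.
One such decomposition:
Bags: B1 = {b, c, j}  B2 = {c, f, j}  B3 = {c, g, j}  B4 = {b, c, h}  B5 = {e, g, j}  B6 = {e, i, j}  B7 = {c, d, f}  B8 = {a, b, h}
Tree: B1–B2, B2–B3, B1–B4, B3–B5, B5–B6, B2–B7, B4–B8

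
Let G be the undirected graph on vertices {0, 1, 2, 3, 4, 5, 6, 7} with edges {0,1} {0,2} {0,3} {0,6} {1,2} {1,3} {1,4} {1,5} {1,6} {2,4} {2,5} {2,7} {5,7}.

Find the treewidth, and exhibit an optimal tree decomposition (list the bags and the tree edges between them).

Treewidth 2.
Bags: B1 = {1, 2, 5}  B2 = {2, 5, 7}  B3 = {0, 1, 2}  B4 = {0, 1, 3}  B5 = {0, 1, 6}  B6 = {1, 2, 4}
Tree: B1–B2, B1–B3, B3–B4, B3–B5, B1–B6

Every bag has size at most 3, so the width is 3 − 1 = 2 and tw(G) ≤ 2. On the other hand G contains the 3-clique {0, 1, 2}. A clique must lie in a single bag of any decomposition, so no decomposition can have width below 2. The upper and lower bounds meet at 2, so that is the treewidth.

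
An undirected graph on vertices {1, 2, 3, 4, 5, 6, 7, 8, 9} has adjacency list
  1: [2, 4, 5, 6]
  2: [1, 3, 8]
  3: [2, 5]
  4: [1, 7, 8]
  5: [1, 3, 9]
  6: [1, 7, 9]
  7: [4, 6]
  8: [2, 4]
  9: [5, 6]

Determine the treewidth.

A width-3 tree decomposition is:
Bags: B1 = {2, 3, 5, 9}  B2 = {1, 2, 5, 9}  B3 = {1, 2, 6, 9}  B4 = {1, 2, 6, 8}  B5 = {1, 4, 6, 8}  B6 = {4, 6, 7, 8}
Tree: B1–B2, B2–B3, B3–B4, B4–B5, B5–B6
Every bag has size at most 4, so the width is 4 − 1 = 3 and tw(G) ≤ 3. For the lower bound: the 4 vertex sets {3,5,9}, {2}, {1}, {4,6,7,8} are disjoint, each induces a connected subgraph, and every pair is joined by at least one edge of G. Contracting each set to a single vertex therefore yields K_{4} as a minor, and since treewidth is minor-monotone, tw(G) ≥ tw(K_{4}) = 3. Hence tw(G) = 3 exactly.

3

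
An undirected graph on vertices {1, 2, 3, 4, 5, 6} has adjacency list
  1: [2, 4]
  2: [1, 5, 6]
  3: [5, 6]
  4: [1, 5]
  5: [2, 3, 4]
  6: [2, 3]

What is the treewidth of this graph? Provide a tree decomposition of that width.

Treewidth 2.
Bags: B1 = {1, 2, 4}  B2 = {2, 4, 5}  B3 = {2, 5, 6}  B4 = {3, 5, 6}
Tree: B1–B2, B2–B3, B3–B4

The largest bag has 3 vertices, giving width 2; this decomposition certifies tw(G) ≤ 2. The edges 1–4–5–2–1 form a cycle, so G is not a tree and its treewidth is at least 2. Combining the bounds, tw(G) = 2.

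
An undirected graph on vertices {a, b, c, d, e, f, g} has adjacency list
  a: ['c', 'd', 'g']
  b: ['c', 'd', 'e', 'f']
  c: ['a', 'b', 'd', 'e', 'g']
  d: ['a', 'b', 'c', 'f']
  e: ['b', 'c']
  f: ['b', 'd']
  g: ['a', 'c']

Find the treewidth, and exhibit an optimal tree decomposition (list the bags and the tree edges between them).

Every bag has size at most 3, so the width is 3 − 1 = 2 and tw(G) ≤ 2. Conversely, {a, c, d} is a clique of size 3, and the vertices of any clique must share a bag in every tree decomposition; so some bag has ≥ 3 vertices and tw(G) ≥ 2. Combining the bounds, tw(G) = 2.

Treewidth 2.
Bags: B1 = {b, d, f}  B2 = {b, c, d}  B3 = {b, c, e}  B4 = {a, c, d}  B5 = {a, c, g}
Tree: B1–B2, B2–B3, B2–B4, B4–B5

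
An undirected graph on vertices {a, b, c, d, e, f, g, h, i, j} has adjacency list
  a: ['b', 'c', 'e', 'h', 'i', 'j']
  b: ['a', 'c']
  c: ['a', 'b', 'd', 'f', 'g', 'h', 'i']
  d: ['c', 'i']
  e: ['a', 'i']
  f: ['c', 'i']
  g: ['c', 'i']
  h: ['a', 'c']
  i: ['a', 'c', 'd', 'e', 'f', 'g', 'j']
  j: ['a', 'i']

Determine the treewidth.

2

A width-2 tree decomposition is:
Bags: B1 = {a, e, i}  B2 = {a, c, i}  B3 = {a, b, c}  B4 = {c, f, i}  B5 = {c, d, i}  B6 = {a, c, h}  B7 = {c, g, i}  B8 = {a, i, j}
Tree: B1–B2, B2–B3, B2–B4, B4–B5, B3–B6, B5–B7, B1–B8
Each bag holds 3 vertices, so the decomposition has width 2, which upper-bounds the treewidth. For the lower bound, the 3 vertices {a, c, h} are pairwise adjacent, and any tree decomposition puts a clique entirely inside one bag — forcing width ≥ 2. Hence tw(G) = 2 exactly.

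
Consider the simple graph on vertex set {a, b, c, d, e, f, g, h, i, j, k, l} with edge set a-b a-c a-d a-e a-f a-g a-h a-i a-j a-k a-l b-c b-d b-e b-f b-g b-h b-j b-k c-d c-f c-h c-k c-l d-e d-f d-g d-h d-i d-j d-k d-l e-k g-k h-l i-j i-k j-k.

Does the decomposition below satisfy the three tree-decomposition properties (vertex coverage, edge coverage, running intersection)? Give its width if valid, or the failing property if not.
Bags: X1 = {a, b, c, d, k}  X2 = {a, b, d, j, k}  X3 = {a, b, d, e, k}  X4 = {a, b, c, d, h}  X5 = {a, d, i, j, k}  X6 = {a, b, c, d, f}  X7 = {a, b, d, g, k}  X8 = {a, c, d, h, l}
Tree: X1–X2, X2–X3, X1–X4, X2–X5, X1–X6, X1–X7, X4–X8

Every vertex of G appears in some bag (union = {a, b, c, d, e, f, g, h, i, j, k, l}); every edge is covered by a bag; and for each vertex v the set of bags containing v is connected in the bag tree. The decomposition is therefore valid. The largest bag has 5 vertices, so the width is 4.

Yes; width 4.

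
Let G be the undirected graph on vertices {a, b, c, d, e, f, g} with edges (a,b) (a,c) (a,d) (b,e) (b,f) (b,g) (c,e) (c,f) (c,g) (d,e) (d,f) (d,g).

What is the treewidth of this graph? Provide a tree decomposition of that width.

The largest bag has 4 vertices, giving width 3; this decomposition certifies tw(G) ≤ 3. For the lower bound: the 4 vertex sets {c,g}, {d,e}, {b}, {a} are disjoint, each induces a connected subgraph, and every pair is joined by at least one edge of G. Contracting each set to a single vertex therefore yields K_{4} as a minor, and since treewidth is minor-monotone, tw(G) ≥ tw(K_{4}) = 3. Hence tw(G) = 3 exactly.

Treewidth 3.
Bags: B1 = {b, c, d, g}  B2 = {b, c, d, e}  B3 = {a, b, c, d}  B4 = {b, c, d, f}
Tree: B1–B2, B2–B3, B3–B4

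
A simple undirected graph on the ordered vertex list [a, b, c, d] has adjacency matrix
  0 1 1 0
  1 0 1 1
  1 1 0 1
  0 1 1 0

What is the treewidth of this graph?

2

A width-2 tree decomposition is:
Bags: B1 = {b, c, d}  B2 = {a, b, c}
Tree: B1–B2
Every bag has size at most 3, so the width is 3 − 1 = 2 and tw(G) ≤ 2. For the lower bound, the 3 vertices {b, c, d} are pairwise adjacent, and any tree decomposition puts a clique entirely inside one bag — forcing width ≥ 2. The upper and lower bounds meet at 2, so that is the treewidth.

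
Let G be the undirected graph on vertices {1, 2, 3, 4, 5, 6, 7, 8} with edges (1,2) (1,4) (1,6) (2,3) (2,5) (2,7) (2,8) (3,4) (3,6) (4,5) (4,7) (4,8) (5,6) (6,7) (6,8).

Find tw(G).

A width-3 tree decomposition is:
Bags: B1 = {2, 4, 5, 6}  B2 = {2, 4, 6, 8}  B3 = {2, 3, 4, 6}  B4 = {1, 2, 4, 6}  B5 = {2, 4, 6, 7}
Tree: B1–B2, B2–B3, B3–B4, B4–B5
The largest bag has 4 vertices, giving width 3; this decomposition certifies tw(G) ≤ 3. For the lower bound: the 4 vertex sets {2,5}, {6,8}, {4}, {3} are disjoint, each induces a connected subgraph, and every pair is joined by at least one edge of G. Contracting each set to a single vertex therefore yields K_{4} as a minor, and since treewidth is minor-monotone, tw(G) ≥ tw(K_{4}) = 3. Hence tw(G) = 3 exactly.

3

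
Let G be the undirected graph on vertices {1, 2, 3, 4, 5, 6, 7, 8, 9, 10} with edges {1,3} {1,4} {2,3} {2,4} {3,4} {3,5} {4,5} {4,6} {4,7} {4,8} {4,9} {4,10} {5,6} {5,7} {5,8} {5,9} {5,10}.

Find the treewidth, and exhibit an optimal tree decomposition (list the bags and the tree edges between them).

The largest bag has 3 vertices, giving width 2; this decomposition certifies tw(G) ≤ 2. On the other hand G contains the 3-clique {1, 3, 4}. A clique must lie in a single bag of any decomposition, so no decomposition can have width below 2. Combining the bounds, tw(G) = 2.

Treewidth 2.
One such decomposition:
Bags: B1 = {4, 5, 7}  B2 = {4, 5, 6}  B3 = {4, 5, 9}  B4 = {3, 4, 5}  B5 = {1, 3, 4}  B6 = {4, 5, 8}  B7 = {2, 3, 4}  B8 = {4, 5, 10}
Tree: B1–B2, B1–B3, B3–B4, B4–B5, B3–B6, B4–B7, B4–B8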